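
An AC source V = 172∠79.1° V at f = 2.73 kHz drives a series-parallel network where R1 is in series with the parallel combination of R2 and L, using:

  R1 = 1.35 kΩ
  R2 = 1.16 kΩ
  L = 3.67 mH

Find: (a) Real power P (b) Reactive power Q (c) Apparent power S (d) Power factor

Step 1 — Angular frequency: ω = 2π·f = 2π·2730 = 1.715e+04 rad/s.
Step 2 — Component impedances:
  R1: Z = R = 1350 Ω
  R2: Z = R = 1160 Ω
  L: Z = jωL = j·1.715e+04·0.00367 = 0 + j62.95 Ω
Step 3 — Parallel branch: R2 || L = 1/(1/R2 + 1/L) = 3.406 + j62.77 Ω.
Step 4 — Series with R1: Z_total = R1 + (R2 || L) = 1353 + j62.77 Ω = 1355∠2.7° Ω.
Step 5 — Source phasor: V = 172∠79.1° V = 32.52 + j168.9 V.
Step 6 — Current: I = V / Z = 0.02976 + j0.1234 A = 0.127∠76.4° A.
Step 7 — Complex power: S = V·I* = 21.81 + j1.012 VA.
Step 8 — Real power: P = Re(S) = 21.81 W.
Step 9 — Reactive power: Q = Im(S) = 1.012 VAR.
Step 10 — Apparent power: |S| = 21.84 VA.
Step 11 — Power factor: PF = P/|S| = 0.9989 (lagging).

(a) P = 21.81 W  (b) Q = 1.012 VAR  (c) S = 21.84 VA  (d) PF = 0.9989 (lagging)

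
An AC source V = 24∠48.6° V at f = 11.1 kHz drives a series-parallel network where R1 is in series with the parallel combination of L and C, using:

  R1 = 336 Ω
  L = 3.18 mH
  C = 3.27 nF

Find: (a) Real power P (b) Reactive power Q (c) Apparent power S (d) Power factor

Step 1 — Angular frequency: ω = 2π·f = 2π·1.11e+04 = 6.974e+04 rad/s.
Step 2 — Component impedances:
  R1: Z = R = 336 Ω
  L: Z = jωL = j·6.974e+04·0.00318 = 0 + j221.8 Ω
  C: Z = 1/(jωC) = -j/(ω·C) = 0 - j4385 Ω
Step 3 — Parallel branch: L || C = 1/(1/L + 1/C) = 0 + j233.6 Ω.
Step 4 — Series with R1: Z_total = R1 + (L || C) = 336 + j233.6 Ω = 409.2∠34.8° Ω.
Step 5 — Source phasor: V = 24∠48.6° V = 15.87 + j18 V.
Step 6 — Current: I = V / Z = 0.05696 + j0.01398 A = 0.05865∠13.8° A.
Step 7 — Complex power: S = V·I* = 1.156 + j0.8035 VA.
Step 8 — Real power: P = Re(S) = 1.156 W.
Step 9 — Reactive power: Q = Im(S) = 0.8035 VAR.
Step 10 — Apparent power: |S| = 1.408 VA.
Step 11 — Power factor: PF = P/|S| = 0.8211 (lagging).

(a) P = 1.156 W  (b) Q = 0.8035 VAR  (c) S = 1.408 VA  (d) PF = 0.8211 (lagging)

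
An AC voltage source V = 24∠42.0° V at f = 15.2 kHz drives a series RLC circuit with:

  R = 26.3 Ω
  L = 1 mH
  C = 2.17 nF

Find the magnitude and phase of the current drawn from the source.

Step 1 — Angular frequency: ω = 2π·f = 2π·1.52e+04 = 9.55e+04 rad/s.
Step 2 — Component impedances:
  R: Z = R = 26.3 Ω
  L: Z = jωL = j·9.55e+04·0.001 = 0 + j95.5 Ω
  C: Z = 1/(jωC) = -j/(ω·C) = 0 - j4825 Ω
Step 3 — Series combination: Z_total = R + L + C = 26.3 - j4730 Ω = 4730∠-89.7° Ω.
Step 4 — Source phasor: V = 24∠42.0° V = 17.84 + j16.06 V.
Step 5 — Ohm's law: I = V / Z_total = (17.84 + j16.06) / (26.3 - j4730) = -0.003374 + j0.00379 A.
Step 6 — Convert to polar: |I| = 0.005074 A, ∠I = 131.7°.

I = 0.005074∠131.7° A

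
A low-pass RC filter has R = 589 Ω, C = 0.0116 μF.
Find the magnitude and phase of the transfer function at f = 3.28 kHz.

Step 1 — Angular frequency: ω = 2π·3280 = 2.061e+04 rad/s.
Step 2 — Transfer function: H(jω) = 1/(1 + jωRC).
Step 3 — Denominator: 1 + jωRC = 1 + j·2.061e+04·589·1.16e-08 = 1 + j0.1408.
Step 4 — H = 0.9806 - j0.1381.
Step 5 — Magnitude: |H| = 0.9902 (-0.1 dB); phase: φ = -8.0°.

|H| = 0.9902 (-0.1 dB), φ = -8.0°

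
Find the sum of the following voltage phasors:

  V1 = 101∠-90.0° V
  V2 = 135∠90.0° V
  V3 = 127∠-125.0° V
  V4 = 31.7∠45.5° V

Step 1 — Convert each phasor to rectangular form:
  V1 = 101·(cos(-90.0°) + j·sin(-90.0°)) = 0 - j101 V
  V2 = 135·(cos(90.0°) + j·sin(90.0°)) = 0 + j135 V
  V3 = 127·(cos(-125.0°) + j·sin(-125.0°)) = -72.84 - j104 V
  V4 = 31.7·(cos(45.5°) + j·sin(45.5°)) = 22.22 + j22.61 V
Step 2 — Sum components: V_total = -50.63 - j47.42 V.
Step 3 — Convert to polar: |V_total| = 69.37 V, ∠V_total = -136.9°.

V_total = 69.37∠-136.9° V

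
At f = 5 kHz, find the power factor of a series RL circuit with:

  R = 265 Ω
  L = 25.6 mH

Step 1 — Angular frequency: ω = 2π·f = 2π·5000 = 3.142e+04 rad/s.
Step 2 — Component impedances:
  R: Z = R = 265 Ω
  L: Z = jωL = j·3.142e+04·0.0256 = 0 + j804.2 Ω
Step 3 — Series combination: Z_total = R + L = 265 + j804.2 Ω = 846.8∠71.8° Ω.
Step 4 — Power factor: PF = cos(φ) = Re(Z)/|Z| = 265/846.8 = 0.3129.
Step 5 — Type: Im(Z) = 804.2 ⇒ lagging (phase φ = 71.8°).

PF = 0.3129 (lagging, φ = 71.8°)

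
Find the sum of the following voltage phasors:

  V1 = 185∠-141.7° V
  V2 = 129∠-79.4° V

Step 1 — Convert each phasor to rectangular form:
  V1 = 185·(cos(-141.7°) + j·sin(-141.7°)) = -145.2 - j114.7 V
  V2 = 129·(cos(-79.4°) + j·sin(-79.4°)) = 23.73 - j126.8 V
Step 2 — Sum components: V_total = -121.5 - j241.5 V.
Step 3 — Convert to polar: |V_total| = 270.3 V, ∠V_total = -116.7°.

V_total = 270.3∠-116.7° V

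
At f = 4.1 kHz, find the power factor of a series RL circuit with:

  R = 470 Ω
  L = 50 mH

Step 1 — Angular frequency: ω = 2π·f = 2π·4100 = 2.576e+04 rad/s.
Step 2 — Component impedances:
  R: Z = R = 470 Ω
  L: Z = jωL = j·2.576e+04·0.05 = 0 + j1288 Ω
Step 3 — Series combination: Z_total = R + L = 470 + j1288 Ω = 1371∠70.0° Ω.
Step 4 — Power factor: PF = cos(φ) = Re(Z)/|Z| = 470/1371 = 0.3428.
Step 5 — Type: Im(Z) = 1288 ⇒ lagging (phase φ = 70.0°).

PF = 0.3428 (lagging, φ = 70.0°)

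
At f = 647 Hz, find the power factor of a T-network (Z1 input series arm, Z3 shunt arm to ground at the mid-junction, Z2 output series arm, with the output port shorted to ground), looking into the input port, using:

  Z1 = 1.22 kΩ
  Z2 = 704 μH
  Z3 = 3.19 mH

Step 1 — Angular frequency: ω = 2π·f = 2π·647 = 4065 rad/s.
Step 2 — Component impedances:
  Z1: Z = R = 1220 Ω
  Z2: Z = jωL = j·4065·0.000704 = 0 + j2.862 Ω
  Z3: Z = jωL = j·4065·0.00319 = 0 + j12.97 Ω
Step 3 — With the output port shorted to ground, the output series arm Z2 runs from the junction to ground; the shunt arm Z3 also runs from the junction to ground. They appear in parallel: Z3 || Z2 = 0 + j2.345 Ω.
Step 4 — Series with input arm Z1: Z_in = Z1 + (Z3 || Z2) = 1220 + j2.345 Ω = 1220∠0.1° Ω.
Step 5 — Power factor: PF = cos(φ) = Re(Z)/|Z| = 1220/1220 = 1.
Step 6 — Type: Im(Z) = 2.345 ⇒ lagging (phase φ = 0.1°).

PF = 1 (lagging, φ = 0.1°)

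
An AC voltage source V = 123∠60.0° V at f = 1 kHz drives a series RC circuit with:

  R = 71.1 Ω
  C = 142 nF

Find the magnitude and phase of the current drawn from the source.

Step 1 — Angular frequency: ω = 2π·f = 2π·1000 = 6283 rad/s.
Step 2 — Component impedances:
  R: Z = R = 71.1 Ω
  C: Z = 1/(jωC) = -j/(ω·C) = 0 - j1121 Ω
Step 3 — Series combination: Z_total = R + C = 71.1 - j1121 Ω = 1123∠-86.4° Ω.
Step 4 — Source phasor: V = 123∠60.0° V = 61.5 + j106.5 V.
Step 5 — Ohm's law: I = V / Z_total = (61.5 + j106.5) / (71.1 - j1121) = -0.09119 + j0.06066 A.
Step 6 — Convert to polar: |I| = 0.1095 A, ∠I = 146.4°.

I = 0.1095∠146.4° A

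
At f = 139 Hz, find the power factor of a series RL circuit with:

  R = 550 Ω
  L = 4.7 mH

Step 1 — Angular frequency: ω = 2π·f = 2π·139 = 873.4 rad/s.
Step 2 — Component impedances:
  R: Z = R = 550 Ω
  L: Z = jωL = j·873.4·0.0047 = 0 + j4.105 Ω
Step 3 — Series combination: Z_total = R + L = 550 + j4.105 Ω = 550∠0.4° Ω.
Step 4 — Power factor: PF = cos(φ) = Re(Z)/|Z| = 550/550 = 1.
Step 5 — Type: Im(Z) = 4.105 ⇒ lagging (phase φ = 0.4°).

PF = 1 (lagging, φ = 0.4°)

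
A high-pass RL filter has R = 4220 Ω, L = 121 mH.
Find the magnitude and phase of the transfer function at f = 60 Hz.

Step 1 — Angular frequency: ω = 2π·60 = 377 rad/s.
Step 2 — Transfer function: H(jω) = jωL/(R + jωL).
Step 3 — Numerator jωL = j·45.62; denominator R + jωL = 4220 + j45.62.
Step 4 — H = 0.0001168 + j0.01081.
Step 5 — Magnitude: |H| = 0.01081 (-39.3 dB); phase: φ = 89.4°.

|H| = 0.01081 (-39.3 dB), φ = 89.4°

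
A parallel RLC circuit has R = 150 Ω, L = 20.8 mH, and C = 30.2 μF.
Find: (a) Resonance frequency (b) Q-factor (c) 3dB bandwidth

Step 1 — Resonance: ω₀ = 1/√(LC) = 1/√(0.0208·3.02e-05) = 1262 rad/s.
Step 2 — f₀ = ω₀/(2π) = 200.8 Hz.
Step 3 — Parallel Q: Q = R/(ω₀L) = 150/(1262·0.0208) = 5.716.
Step 4 — Bandwidth: Δω = ω₀/Q = 220.8 rad/s; BW = Δω/(2π) = 35.13 Hz.

(a) f₀ = 200.8 Hz  (b) Q = 5.716  (c) BW = 35.13 Hz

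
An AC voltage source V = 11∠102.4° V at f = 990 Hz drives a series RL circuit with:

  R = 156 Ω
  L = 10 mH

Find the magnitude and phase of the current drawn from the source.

Step 1 — Angular frequency: ω = 2π·f = 2π·990 = 6220 rad/s.
Step 2 — Component impedances:
  R: Z = R = 156 Ω
  L: Z = jωL = j·6220·0.01 = 0 + j62.2 Ω
Step 3 — Series combination: Z_total = R + L = 156 + j62.2 Ω = 167.9∠21.7° Ω.
Step 4 — Source phasor: V = 11∠102.4° V = -2.362 + j10.74 V.
Step 5 — Ohm's law: I = V / Z_total = (-2.362 + j10.74) / (156 + j62.2) = 0.01063 + j0.06463 A.
Step 6 — Convert to polar: |I| = 0.0655 A, ∠I = 80.7°.

I = 0.0655∠80.7° A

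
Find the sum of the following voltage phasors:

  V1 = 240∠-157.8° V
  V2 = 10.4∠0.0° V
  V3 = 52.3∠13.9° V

Step 1 — Convert each phasor to rectangular form:
  V1 = 240·(cos(-157.8°) + j·sin(-157.8°)) = -222.2 - j90.68 V
  V2 = 10.4·(cos(0.0°) + j·sin(0.0°)) = 10.4 V
  V3 = 52.3·(cos(13.9°) + j·sin(13.9°)) = 50.77 + j12.56 V
Step 2 — Sum components: V_total = -161 - j78.12 V.
Step 3 — Convert to polar: |V_total| = 179 V, ∠V_total = -154.1°.

V_total = 179∠-154.1° V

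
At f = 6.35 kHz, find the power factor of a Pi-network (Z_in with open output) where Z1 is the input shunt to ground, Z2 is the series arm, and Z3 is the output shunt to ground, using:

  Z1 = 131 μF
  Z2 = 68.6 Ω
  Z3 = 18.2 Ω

Step 1 — Angular frequency: ω = 2π·f = 2π·6350 = 3.99e+04 rad/s.
Step 2 — Component impedances:
  Z1: Z = 1/(jωC) = -j/(ω·C) = 0 - j0.1913 Ω
  Z2: Z = R = 68.6 Ω
  Z3: Z = R = 18.2 Ω
Step 3 — With open output, the series arm Z2 and the output shunt Z3 appear in series to ground: Z2 + Z3 = 86.8 Ω.
Step 4 — Parallel with input shunt Z1: Z_in = Z1 || (Z2 + Z3) = 0.0004217 - j0.1913 Ω = 0.1913∠-89.9° Ω.
Step 5 — Power factor: PF = cos(φ) = Re(Z)/|Z| = 0.0004217/0.1913 = 0.002204.
Step 6 — Type: Im(Z) = -0.1913 ⇒ leading (phase φ = -89.9°).

PF = 0.002204 (leading, φ = -89.9°)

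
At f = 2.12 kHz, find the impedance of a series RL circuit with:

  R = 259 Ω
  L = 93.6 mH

Step 1 — Angular frequency: ω = 2π·f = 2π·2120 = 1.332e+04 rad/s.
Step 2 — Component impedances:
  R: Z = R = 259 Ω
  L: Z = jωL = j·1.332e+04·0.0936 = 0 + j1247 Ω
Step 3 — Series combination: Z_total = R + L = 259 + j1247 Ω = 1273∠78.3° Ω.

Z = 259 + j1247 Ω = 1273∠78.3° Ω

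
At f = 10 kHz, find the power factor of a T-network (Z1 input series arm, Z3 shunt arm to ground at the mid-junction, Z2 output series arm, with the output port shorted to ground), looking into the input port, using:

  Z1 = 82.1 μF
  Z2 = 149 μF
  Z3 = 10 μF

Step 1 — Angular frequency: ω = 2π·f = 2π·1e+04 = 6.283e+04 rad/s.
Step 2 — Component impedances:
  Z1: Z = 1/(jωC) = -j/(ω·C) = 0 - j0.1939 Ω
  Z2: Z = 1/(jωC) = -j/(ω·C) = 0 - j0.1068 Ω
  Z3: Z = 1/(jωC) = -j/(ω·C) = 0 - j1.592 Ω
Step 3 — With the output port shorted to ground, the output series arm Z2 runs from the junction to ground; the shunt arm Z3 also runs from the junction to ground. They appear in parallel: Z3 || Z2 = 0 - j0.1001 Ω.
Step 4 — Series with input arm Z1: Z_in = Z1 + (Z3 || Z2) = 0 - j0.294 Ω = 0.294∠-90.0° Ω.
Step 5 — Power factor: PF = cos(φ) = Re(Z)/|Z| = 0/0.294 = 0.
Step 6 — Type: Im(Z) = -0.294 ⇒ leading (phase φ = -90.0°).

PF = 0 (leading, φ = -90.0°)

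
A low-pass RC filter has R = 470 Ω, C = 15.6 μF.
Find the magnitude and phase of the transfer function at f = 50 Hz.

Step 1 — Angular frequency: ω = 2π·50 = 314.2 rad/s.
Step 2 — Transfer function: H(jω) = 1/(1 + jωRC).
Step 3 — Denominator: 1 + jωRC = 1 + j·314.2·470·1.56e-05 = 1 + j2.303.
Step 4 — H = 0.1586 - j0.3653.
Step 5 — Magnitude: |H| = 0.3982 (-8.0 dB); phase: φ = -66.5°.

|H| = 0.3982 (-8.0 dB), φ = -66.5°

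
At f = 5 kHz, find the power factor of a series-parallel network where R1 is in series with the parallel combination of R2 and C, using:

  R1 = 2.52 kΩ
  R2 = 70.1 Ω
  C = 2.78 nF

Step 1 — Angular frequency: ω = 2π·f = 2π·5000 = 3.142e+04 rad/s.
Step 2 — Component impedances:
  R1: Z = R = 2520 Ω
  R2: Z = R = 70.1 Ω
  C: Z = 1/(jωC) = -j/(ω·C) = 0 - j1.145e+04 Ω
Step 3 — Parallel branch: R2 || C = 1/(1/R2 + 1/C) = 70.1 - j0.4292 Ω.
Step 4 — Series with R1: Z_total = R1 + (R2 || C) = 2590 - j0.4292 Ω = 2590∠-0.0° Ω.
Step 5 — Power factor: PF = cos(φ) = Re(Z)/|Z| = 2590/2590 = 1.
Step 6 — Type: Im(Z) = -0.4292 ⇒ leading (phase φ = -0.0°).

PF = 1 (leading, φ = -0.0°)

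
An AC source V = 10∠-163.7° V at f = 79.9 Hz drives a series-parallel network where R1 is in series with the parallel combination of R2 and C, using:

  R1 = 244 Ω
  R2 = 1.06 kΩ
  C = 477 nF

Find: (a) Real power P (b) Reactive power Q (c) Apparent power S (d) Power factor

Step 1 — Angular frequency: ω = 2π·f = 2π·79.9 = 502 rad/s.
Step 2 — Component impedances:
  R1: Z = R = 244 Ω
  R2: Z = R = 1060 Ω
  C: Z = 1/(jωC) = -j/(ω·C) = 0 - j4176 Ω
Step 3 — Parallel branch: R2 || C = 1/(1/R2 + 1/C) = 995.8 - j252.8 Ω.
Step 4 — Series with R1: Z_total = R1 + (R2 || C) = 1240 - j252.8 Ω = 1265∠-11.5° Ω.
Step 5 — Source phasor: V = 10∠-163.7° V = -9.598 - j2.807 V.
Step 6 — Current: I = V / Z = -0.006989 - j0.003689 A = 0.007903∠-152.2° A.
Step 7 — Complex power: S = V·I* = 0.07744 - j0.01579 VA.
Step 8 — Real power: P = Re(S) = 0.07744 W.
Step 9 — Reactive power: Q = Im(S) = -0.01579 VAR.
Step 10 — Apparent power: |S| = 0.07903 VA.
Step 11 — Power factor: PF = P/|S| = 0.9798 (leading).

(a) P = 0.07744 W  (b) Q = -0.01579 VAR  (c) S = 0.07903 VA  (d) PF = 0.9798 (leading)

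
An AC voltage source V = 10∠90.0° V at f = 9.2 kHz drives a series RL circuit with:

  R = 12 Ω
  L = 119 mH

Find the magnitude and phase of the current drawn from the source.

Step 1 — Angular frequency: ω = 2π·f = 2π·9200 = 5.781e+04 rad/s.
Step 2 — Component impedances:
  R: Z = R = 12 Ω
  L: Z = jωL = j·5.781e+04·0.119 = 0 + j6879 Ω
Step 3 — Series combination: Z_total = R + L = 12 + j6879 Ω = 6879∠89.9° Ω.
Step 4 — Source phasor: V = 10∠90.0° V = 0 + j10 V.
Step 5 — Ohm's law: I = V / Z_total = (0 + j10) / (12 + j6879) = 0.001454 + j2.536e-06 A.
Step 6 — Convert to polar: |I| = 0.001454 A, ∠I = 0.1°.

I = 0.001454∠0.1° A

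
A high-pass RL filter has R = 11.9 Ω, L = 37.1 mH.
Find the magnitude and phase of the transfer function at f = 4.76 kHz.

Step 1 — Angular frequency: ω = 2π·4760 = 2.991e+04 rad/s.
Step 2 — Transfer function: H(jω) = jωL/(R + jωL).
Step 3 — Numerator jωL = j·1110; denominator R + jωL = 11.9 + j1110.
Step 4 — H = 0.9999 + j0.01072.
Step 5 — Magnitude: |H| = 0.9999 (-0.0 dB); phase: φ = 0.6°.

|H| = 0.9999 (-0.0 dB), φ = 0.6°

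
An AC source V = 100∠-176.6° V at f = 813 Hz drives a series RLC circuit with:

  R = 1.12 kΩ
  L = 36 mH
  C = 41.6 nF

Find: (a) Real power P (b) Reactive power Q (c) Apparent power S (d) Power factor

Step 1 — Angular frequency: ω = 2π·f = 2π·813 = 5108 rad/s.
Step 2 — Component impedances:
  R: Z = R = 1120 Ω
  L: Z = jωL = j·5108·0.036 = 0 + j183.9 Ω
  C: Z = 1/(jωC) = -j/(ω·C) = 0 - j4706 Ω
Step 3 — Series combination: Z_total = R + L + C = 1120 - j4522 Ω = 4659∠-76.1° Ω.
Step 4 — Source phasor: V = 100∠-176.6° V = -99.82 - j5.931 V.
Step 5 — Current: I = V / Z = -0.003916 - j0.02111 A = 0.02147∠-100.5° A.
Step 6 — Complex power: S = V·I* = 0.5161 - j2.084 VA.
Step 7 — Real power: P = Re(S) = 0.5161 W.
Step 8 — Reactive power: Q = Im(S) = -2.084 VAR.
Step 9 — Apparent power: |S| = 2.147 VA.
Step 10 — Power factor: PF = P/|S| = 0.2404 (leading).

(a) P = 0.5161 W  (b) Q = -2.084 VAR  (c) S = 2.147 VA  (d) PF = 0.2404 (leading)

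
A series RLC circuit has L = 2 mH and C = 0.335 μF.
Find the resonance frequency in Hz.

Step 1 — Resonance condition Im(Z)=0 gives ω₀ = 1/√(LC).
Step 2 — ω₀ = 1/√(0.002·3.35e-07) = 3.863e+04 rad/s.
Step 3 — f₀ = ω₀/(2π) = 6149 Hz.

f₀ = 6149 Hz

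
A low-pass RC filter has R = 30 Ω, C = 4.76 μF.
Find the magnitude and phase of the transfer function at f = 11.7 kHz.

Step 1 — Angular frequency: ω = 2π·1.17e+04 = 7.351e+04 rad/s.
Step 2 — Transfer function: H(jω) = 1/(1 + jωRC).
Step 3 — Denominator: 1 + jωRC = 1 + j·7.351e+04·30·4.76e-06 = 1 + j10.5.
Step 4 — H = 0.008993 - j0.0944.
Step 5 — Magnitude: |H| = 0.09483 (-20.5 dB); phase: φ = -84.6°.

|H| = 0.09483 (-20.5 dB), φ = -84.6°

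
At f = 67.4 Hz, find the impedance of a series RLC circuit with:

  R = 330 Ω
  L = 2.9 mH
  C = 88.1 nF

Step 1 — Angular frequency: ω = 2π·f = 2π·67.4 = 423.5 rad/s.
Step 2 — Component impedances:
  R: Z = R = 330 Ω
  L: Z = jωL = j·423.5·0.0029 = 0 + j1.228 Ω
  C: Z = 1/(jωC) = -j/(ω·C) = 0 - j2.68e+04 Ω
Step 3 — Series combination: Z_total = R + L + C = 330 - j2.68e+04 Ω = 2.68e+04∠-89.3° Ω.

Z = 330 - j2.68e+04 Ω = 2.68e+04∠-89.3° Ω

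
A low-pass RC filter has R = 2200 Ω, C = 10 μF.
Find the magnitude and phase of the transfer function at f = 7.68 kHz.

Step 1 — Angular frequency: ω = 2π·7680 = 4.825e+04 rad/s.
Step 2 — Transfer function: H(jω) = 1/(1 + jωRC).
Step 3 — Denominator: 1 + jωRC = 1 + j·4.825e+04·2200·1e-05 = 1 + j1062.
Step 4 — H = 8.873e-07 - j0.000942.
Step 5 — Magnitude: |H| = 0.000942 (-60.5 dB); phase: φ = -89.9°.

|H| = 0.000942 (-60.5 dB), φ = -89.9°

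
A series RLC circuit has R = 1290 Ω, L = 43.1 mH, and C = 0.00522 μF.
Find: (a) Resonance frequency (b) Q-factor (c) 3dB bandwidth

Step 1 — Resonance: ω₀ = 1/√(LC) = 1/√(0.0431·5.22e-09) = 6.667e+04 rad/s.
Step 2 — f₀ = ω₀/(2π) = 1.061e+04 Hz.
Step 3 — Series Q: Q = ω₀L/R = 6.667e+04·0.0431/1290 = 2.227.
Step 4 — Bandwidth: Δω = ω₀/Q = 2.993e+04 rad/s; BW = Δω/(2π) = 4764 Hz.

(a) f₀ = 1.061e+04 Hz  (b) Q = 2.227  (c) BW = 4764 Hz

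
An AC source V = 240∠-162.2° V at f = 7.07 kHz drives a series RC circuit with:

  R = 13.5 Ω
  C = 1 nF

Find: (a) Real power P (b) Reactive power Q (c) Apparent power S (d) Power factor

Step 1 — Angular frequency: ω = 2π·f = 2π·7070 = 4.442e+04 rad/s.
Step 2 — Component impedances:
  R: Z = R = 13.5 Ω
  C: Z = 1/(jωC) = -j/(ω·C) = 0 - j2.251e+04 Ω
Step 3 — Series combination: Z_total = R + C = 13.5 - j2.251e+04 Ω = 2.251e+04∠-90.0° Ω.
Step 4 — Source phasor: V = 240∠-162.2° V = -228.5 - j73.37 V.
Step 5 — Current: I = V / Z = 0.003253 - j0.01015 A = 0.01066∠-72.2° A.
Step 6 — Complex power: S = V·I* = 0.001534 - j2.559 VA.
Step 7 — Real power: P = Re(S) = 0.001534 W.
Step 8 — Reactive power: Q = Im(S) = -2.559 VAR.
Step 9 — Apparent power: |S| = 2.559 VA.
Step 10 — Power factor: PF = P/|S| = 0.0005997 (leading).

(a) P = 0.001534 W  (b) Q = -2.559 VAR  (c) S = 2.559 VA  (d) PF = 0.0005997 (leading)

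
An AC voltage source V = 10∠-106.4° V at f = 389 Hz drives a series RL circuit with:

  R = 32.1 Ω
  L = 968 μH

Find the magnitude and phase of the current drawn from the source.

Step 1 — Angular frequency: ω = 2π·f = 2π·389 = 2444 rad/s.
Step 2 — Component impedances:
  R: Z = R = 32.1 Ω
  L: Z = jωL = j·2444·0.000968 = 0 + j2.366 Ω
Step 3 — Series combination: Z_total = R + L = 32.1 + j2.366 Ω = 32.19∠4.2° Ω.
Step 4 — Source phasor: V = 10∠-106.4° V = -2.823 - j9.593 V.
Step 5 — Ohm's law: I = V / Z_total = (-2.823 - j9.593) / (32.1 + j2.366) = -0.1094 - j0.2908 A.
Step 6 — Convert to polar: |I| = 0.3107 A, ∠I = -110.6°.

I = 0.3107∠-110.6° A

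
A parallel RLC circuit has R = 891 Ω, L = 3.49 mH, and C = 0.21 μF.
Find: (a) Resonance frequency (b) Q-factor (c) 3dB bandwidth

Step 1 — Resonance: ω₀ = 1/√(LC) = 1/√(0.00349·2.1e-07) = 3.694e+04 rad/s.
Step 2 — f₀ = ω₀/(2π) = 5879 Hz.
Step 3 — Parallel Q: Q = R/(ω₀L) = 891/(3.694e+04·0.00349) = 6.912.
Step 4 — Bandwidth: Δω = ω₀/Q = 5344 rad/s; BW = Δω/(2π) = 850.6 Hz.

(a) f₀ = 5879 Hz  (b) Q = 6.912  (c) BW = 850.6 Hz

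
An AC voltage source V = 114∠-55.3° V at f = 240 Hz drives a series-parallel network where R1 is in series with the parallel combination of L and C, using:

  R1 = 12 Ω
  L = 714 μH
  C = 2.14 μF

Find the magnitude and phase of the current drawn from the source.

Step 1 — Angular frequency: ω = 2π·f = 2π·240 = 1508 rad/s.
Step 2 — Component impedances:
  R1: Z = R = 12 Ω
  L: Z = jωL = j·1508·0.000714 = 0 + j1.077 Ω
  C: Z = 1/(jωC) = -j/(ω·C) = 0 - j309.9 Ω
Step 3 — Parallel branch: L || C = 1/(1/L + 1/C) = 0 + j1.08 Ω.
Step 4 — Series with R1: Z_total = R1 + (L || C) = 12 + j1.08 Ω = 12.05∠5.1° Ω.
Step 5 — Source phasor: V = 114∠-55.3° V = 64.9 - j93.72 V.
Step 6 — Ohm's law: I = V / Z_total = (64.9 - j93.72) / (12 + j1.08) = 4.667 - j8.231 A.
Step 7 — Convert to polar: |I| = 9.462 A, ∠I = -60.4°.

I = 9.462∠-60.4° A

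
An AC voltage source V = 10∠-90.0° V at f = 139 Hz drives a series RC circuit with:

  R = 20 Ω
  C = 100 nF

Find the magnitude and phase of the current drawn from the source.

Step 1 — Angular frequency: ω = 2π·f = 2π·139 = 873.4 rad/s.
Step 2 — Component impedances:
  R: Z = R = 20 Ω
  C: Z = 1/(jωC) = -j/(ω·C) = 0 - j1.145e+04 Ω
Step 3 — Series combination: Z_total = R + C = 20 - j1.145e+04 Ω = 1.145e+04∠-89.9° Ω.
Step 4 — Source phasor: V = 10∠-90.0° V = 0 - j10 V.
Step 5 — Ohm's law: I = V / Z_total = (0 - j10) / (20 - j1.145e+04) = 0.0008734 - j1.526e-06 A.
Step 6 — Convert to polar: |I| = 0.0008734 A, ∠I = -0.1°.

I = 0.0008734∠-0.1° A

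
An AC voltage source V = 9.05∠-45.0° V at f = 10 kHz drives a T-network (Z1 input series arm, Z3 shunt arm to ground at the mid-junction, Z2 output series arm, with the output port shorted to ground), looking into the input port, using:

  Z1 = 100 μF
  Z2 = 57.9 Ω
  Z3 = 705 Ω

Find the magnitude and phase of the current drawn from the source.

Step 1 — Angular frequency: ω = 2π·f = 2π·1e+04 = 6.283e+04 rad/s.
Step 2 — Component impedances:
  Z1: Z = 1/(jωC) = -j/(ω·C) = 0 - j0.1592 Ω
  Z2: Z = R = 57.9 Ω
  Z3: Z = R = 705 Ω
Step 3 — With the output port shorted to ground, the output series arm Z2 runs from the junction to ground; the shunt arm Z3 also runs from the junction to ground. They appear in parallel: Z3 || Z2 = 53.51 Ω.
Step 4 — Series with input arm Z1: Z_in = Z1 + (Z3 || Z2) = 53.51 - j0.1592 Ω = 53.51∠-0.2° Ω.
Step 5 — Source phasor: V = 9.05∠-45.0° V = 6.399 - j6.399 V.
Step 6 — Ohm's law: I = V / Z_total = (6.399 - j6.399) / (53.51 - j0.1592) = 0.12 - j0.1192 A.
Step 7 — Convert to polar: |I| = 0.1691 A, ∠I = -44.8°.

I = 0.1691∠-44.8° A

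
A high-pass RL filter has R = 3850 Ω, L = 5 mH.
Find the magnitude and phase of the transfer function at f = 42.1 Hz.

Step 1 — Angular frequency: ω = 2π·42.1 = 264.5 rad/s.
Step 2 — Transfer function: H(jω) = jωL/(R + jωL).
Step 3 — Numerator jωL = j·1.323; denominator R + jωL = 3850 + j1.323.
Step 4 — H = 1.18e-07 + j0.0003435.
Step 5 — Magnitude: |H| = 0.0003435 (-69.3 dB); phase: φ = 90.0°.

|H| = 0.0003435 (-69.3 dB), φ = 90.0°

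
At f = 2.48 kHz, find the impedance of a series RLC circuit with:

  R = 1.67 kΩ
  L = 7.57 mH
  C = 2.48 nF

Step 1 — Angular frequency: ω = 2π·f = 2π·2480 = 1.558e+04 rad/s.
Step 2 — Component impedances:
  R: Z = R = 1670 Ω
  L: Z = jωL = j·1.558e+04·0.00757 = 0 + j118 Ω
  C: Z = 1/(jωC) = -j/(ω·C) = 0 - j2.588e+04 Ω
Step 3 — Series combination: Z_total = R + L + C = 1670 - j2.576e+04 Ω = 2.581e+04∠-86.3° Ω.

Z = 1670 - j2.576e+04 Ω = 2.581e+04∠-86.3° Ω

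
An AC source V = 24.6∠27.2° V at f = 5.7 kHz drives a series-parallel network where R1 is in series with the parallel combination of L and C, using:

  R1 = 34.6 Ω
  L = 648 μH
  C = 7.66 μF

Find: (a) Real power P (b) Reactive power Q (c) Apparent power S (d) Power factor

Step 1 — Angular frequency: ω = 2π·f = 2π·5700 = 3.581e+04 rad/s.
Step 2 — Component impedances:
  R1: Z = R = 34.6 Ω
  L: Z = jωL = j·3.581e+04·0.000648 = 0 + j23.21 Ω
  C: Z = 1/(jωC) = -j/(ω·C) = 0 - j3.645 Ω
Step 3 — Parallel branch: L || C = 1/(1/L + 1/C) = 0 - j4.324 Ω.
Step 4 — Series with R1: Z_total = R1 + (L || C) = 34.6 - j4.324 Ω = 34.87∠-7.1° Ω.
Step 5 — Source phasor: V = 24.6∠27.2° V = 21.88 + j11.24 V.
Step 6 — Current: I = V / Z = 0.5826 + j0.3978 A = 0.7055∠34.3° A.
Step 7 — Complex power: S = V·I* = 17.22 - j2.152 VA.
Step 8 — Real power: P = Re(S) = 17.22 W.
Step 9 — Reactive power: Q = Im(S) = -2.152 VAR.
Step 10 — Apparent power: |S| = 17.36 VA.
Step 11 — Power factor: PF = P/|S| = 0.9923 (leading).

(a) P = 17.22 W  (b) Q = -2.152 VAR  (c) S = 17.36 VA  (d) PF = 0.9923 (leading)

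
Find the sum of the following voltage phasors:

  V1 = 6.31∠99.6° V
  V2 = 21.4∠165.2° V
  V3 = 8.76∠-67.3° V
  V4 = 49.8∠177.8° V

Step 1 — Convert each phasor to rectangular form:
  V1 = 6.31·(cos(99.6°) + j·sin(99.6°)) = -1.052 + j6.222 V
  V2 = 21.4·(cos(165.2°) + j·sin(165.2°)) = -20.69 + j5.467 V
  V3 = 8.76·(cos(-67.3°) + j·sin(-67.3°)) = 3.381 - j8.081 V
  V4 = 49.8·(cos(177.8°) + j·sin(177.8°)) = -49.76 + j1.912 V
Step 2 — Sum components: V_total = -68.13 + j5.518 V.
Step 3 — Convert to polar: |V_total| = 68.35 V, ∠V_total = 175.4°.

V_total = 68.35∠175.4° V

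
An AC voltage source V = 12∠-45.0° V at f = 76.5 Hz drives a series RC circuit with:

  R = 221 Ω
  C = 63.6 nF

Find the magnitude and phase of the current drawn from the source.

Step 1 — Angular frequency: ω = 2π·f = 2π·76.5 = 480.7 rad/s.
Step 2 — Component impedances:
  R: Z = R = 221 Ω
  C: Z = 1/(jωC) = -j/(ω·C) = 0 - j3.271e+04 Ω
Step 3 — Series combination: Z_total = R + C = 221 - j3.271e+04 Ω = 3.271e+04∠-89.6° Ω.
Step 4 — Source phasor: V = 12∠-45.0° V = 8.485 - j8.485 V.
Step 5 — Ohm's law: I = V / Z_total = (8.485 - j8.485) / (221 - j3.271e+04) = 0.0002611 + j0.0002576 A.
Step 6 — Convert to polar: |I| = 0.0003668 A, ∠I = 44.6°.

I = 0.0003668∠44.6° A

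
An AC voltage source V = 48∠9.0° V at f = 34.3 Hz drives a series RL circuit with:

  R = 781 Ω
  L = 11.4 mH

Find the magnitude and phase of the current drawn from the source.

Step 1 — Angular frequency: ω = 2π·f = 2π·34.3 = 215.5 rad/s.
Step 2 — Component impedances:
  R: Z = R = 781 Ω
  L: Z = jωL = j·215.5·0.0114 = 0 + j2.457 Ω
Step 3 — Series combination: Z_total = R + L = 781 + j2.457 Ω = 781∠0.2° Ω.
Step 4 — Source phasor: V = 48∠9.0° V = 47.41 + j7.509 V.
Step 5 — Ohm's law: I = V / Z_total = (47.41 + j7.509) / (781 + j2.457) = 0.06073 + j0.009423 A.
Step 6 — Convert to polar: |I| = 0.06146 A, ∠I = 8.8°.

I = 0.06146∠8.8° A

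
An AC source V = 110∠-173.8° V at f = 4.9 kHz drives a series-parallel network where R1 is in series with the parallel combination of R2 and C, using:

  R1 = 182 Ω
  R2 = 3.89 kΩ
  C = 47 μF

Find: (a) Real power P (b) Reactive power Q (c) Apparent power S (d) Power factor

Step 1 — Angular frequency: ω = 2π·f = 2π·4900 = 3.079e+04 rad/s.
Step 2 — Component impedances:
  R1: Z = R = 182 Ω
  R2: Z = R = 3890 Ω
  C: Z = 1/(jωC) = -j/(ω·C) = 0 - j0.6911 Ω
Step 3 — Parallel branch: R2 || C = 1/(1/R2 + 1/C) = 0.0001228 - j0.6911 Ω.
Step 4 — Series with R1: Z_total = R1 + (R2 || C) = 182 - j0.6911 Ω = 182∠-0.2° Ω.
Step 5 — Source phasor: V = 110∠-173.8° V = -109.4 - j11.88 V.
Step 6 — Current: I = V / Z = -0.6006 - j0.06755 A = 0.6044∠-173.6° A.
Step 7 — Complex power: S = V·I* = 66.48 - j0.2524 VA.
Step 8 — Real power: P = Re(S) = 66.48 W.
Step 9 — Reactive power: Q = Im(S) = -0.2524 VAR.
Step 10 — Apparent power: |S| = 66.48 VA.
Step 11 — Power factor: PF = P/|S| = 1 (leading).

(a) P = 66.48 W  (b) Q = -0.2524 VAR  (c) S = 66.48 VA  (d) PF = 1 (leading)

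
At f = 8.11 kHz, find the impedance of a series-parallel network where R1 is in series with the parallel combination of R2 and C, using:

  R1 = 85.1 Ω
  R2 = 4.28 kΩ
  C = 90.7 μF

Step 1 — Angular frequency: ω = 2π·f = 2π·8110 = 5.096e+04 rad/s.
Step 2 — Component impedances:
  R1: Z = R = 85.1 Ω
  R2: Z = R = 4280 Ω
  C: Z = 1/(jωC) = -j/(ω·C) = 0 - j0.2164 Ω
Step 3 — Parallel branch: R2 || C = 1/(1/R2 + 1/C) = 1.094e-05 - j0.2164 Ω.
Step 4 — Series with R1: Z_total = R1 + (R2 || C) = 85.1 - j0.2164 Ω = 85.1∠-0.1° Ω.

Z = 85.1 - j0.2164 Ω = 85.1∠-0.1° Ω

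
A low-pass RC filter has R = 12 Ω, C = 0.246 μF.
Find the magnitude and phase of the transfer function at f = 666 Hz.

Step 1 — Angular frequency: ω = 2π·666 = 4185 rad/s.
Step 2 — Transfer function: H(jω) = 1/(1 + jωRC).
Step 3 — Denominator: 1 + jωRC = 1 + j·4185·12·2.46e-07 = 1 + j0.01235.
Step 4 — H = 0.9998 - j0.01235.
Step 5 — Magnitude: |H| = 0.9999 (-0.0 dB); phase: φ = -0.7°.

|H| = 0.9999 (-0.0 dB), φ = -0.7°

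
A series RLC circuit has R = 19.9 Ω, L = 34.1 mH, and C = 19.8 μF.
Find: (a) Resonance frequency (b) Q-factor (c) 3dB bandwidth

Step 1 — Resonance: ω₀ = 1/√(LC) = 1/√(0.0341·1.98e-05) = 1217 rad/s.
Step 2 — f₀ = ω₀/(2π) = 193.7 Hz.
Step 3 — Series Q: Q = ω₀L/R = 1217·0.0341/19.9 = 2.085.
Step 4 — Bandwidth: Δω = ω₀/Q = 583.6 rad/s; BW = Δω/(2π) = 92.88 Hz.

(a) f₀ = 193.7 Hz  (b) Q = 2.085  (c) BW = 92.88 Hz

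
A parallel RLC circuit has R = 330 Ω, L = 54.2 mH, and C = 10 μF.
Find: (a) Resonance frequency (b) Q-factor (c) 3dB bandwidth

Step 1 — Resonance: ω₀ = 1/√(LC) = 1/√(0.0542·1e-05) = 1358 rad/s.
Step 2 — f₀ = ω₀/(2π) = 216.2 Hz.
Step 3 — Parallel Q: Q = R/(ω₀L) = 330/(1358·0.0542) = 4.482.
Step 4 — Bandwidth: Δω = ω₀/Q = 303 rad/s; BW = Δω/(2π) = 48.23 Hz.

(a) f₀ = 216.2 Hz  (b) Q = 4.482  (c) BW = 48.23 Hz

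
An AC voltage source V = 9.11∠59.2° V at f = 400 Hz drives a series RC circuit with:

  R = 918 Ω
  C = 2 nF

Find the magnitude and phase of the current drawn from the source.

Step 1 — Angular frequency: ω = 2π·f = 2π·400 = 2513 rad/s.
Step 2 — Component impedances:
  R: Z = R = 918 Ω
  C: Z = 1/(jωC) = -j/(ω·C) = 0 - j1.989e+05 Ω
Step 3 — Series combination: Z_total = R + C = 918 - j1.989e+05 Ω = 1.989e+05∠-89.7° Ω.
Step 4 — Source phasor: V = 9.11∠59.2° V = 4.665 + j7.825 V.
Step 5 — Ohm's law: I = V / Z_total = (4.665 + j7.825) / (918 - j1.989e+05) = -3.922e-05 + j2.363e-05 A.
Step 6 — Convert to polar: |I| = 4.579e-05 A, ∠I = 148.9°.

I = 4.579e-05∠148.9° A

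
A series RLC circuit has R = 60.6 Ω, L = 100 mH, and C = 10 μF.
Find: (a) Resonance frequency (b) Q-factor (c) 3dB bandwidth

Step 1 — Resonance: ω₀ = 1/√(LC) = 1/√(0.1·1e-05) = 1000 rad/s.
Step 2 — f₀ = ω₀/(2π) = 159.2 Hz.
Step 3 — Series Q: Q = ω₀L/R = 1000·0.1/60.6 = 1.65.
Step 4 — Bandwidth: Δω = ω₀/Q = 606 rad/s; BW = Δω/(2π) = 96.45 Hz.

(a) f₀ = 159.2 Hz  (b) Q = 1.65  (c) BW = 96.45 Hz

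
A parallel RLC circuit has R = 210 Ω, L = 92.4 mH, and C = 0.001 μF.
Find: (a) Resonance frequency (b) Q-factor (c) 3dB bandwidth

Step 1 — Resonance: ω₀ = 1/√(LC) = 1/√(0.0924·1e-09) = 1.04e+05 rad/s.
Step 2 — f₀ = ω₀/(2π) = 1.656e+04 Hz.
Step 3 — Parallel Q: Q = R/(ω₀L) = 210/(1.04e+05·0.0924) = 0.02185.
Step 4 — Bandwidth: Δω = ω₀/Q = 4.762e+06 rad/s; BW = Δω/(2π) = 7.579e+05 Hz.

(a) f₀ = 1.656e+04 Hz  (b) Q = 0.02185  (c) BW = 7.579e+05 Hz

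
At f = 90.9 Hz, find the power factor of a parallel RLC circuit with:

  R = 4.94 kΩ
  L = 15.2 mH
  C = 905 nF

Step 1 — Angular frequency: ω = 2π·f = 2π·90.9 = 571.1 rad/s.
Step 2 — Component impedances:
  R: Z = R = 4940 Ω
  L: Z = jωL = j·571.1·0.0152 = 0 + j8.681 Ω
  C: Z = 1/(jωC) = -j/(ω·C) = 0 - j1935 Ω
Step 3 — Parallel combination: 1/Z_total = 1/R + 1/L + 1/C; Z_total = 0.01539 + j8.72 Ω = 8.72∠89.9° Ω.
Step 4 — Power factor: PF = cos(φ) = Re(Z)/|Z| = 0.01539/8.72 = 0.001765.
Step 5 — Type: Im(Z) = 8.72 ⇒ lagging (phase φ = 89.9°).

PF = 0.001765 (lagging, φ = 89.9°)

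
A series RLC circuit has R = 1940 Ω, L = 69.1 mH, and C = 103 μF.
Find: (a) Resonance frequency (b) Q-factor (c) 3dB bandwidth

Step 1 — Resonance: ω₀ = 1/√(LC) = 1/√(0.0691·0.000103) = 374.8 rad/s.
Step 2 — f₀ = ω₀/(2π) = 59.66 Hz.
Step 3 — Series Q: Q = ω₀L/R = 374.8·0.0691/1940 = 0.01335.
Step 4 — Bandwidth: Δω = ω₀/Q = 2.808e+04 rad/s; BW = Δω/(2π) = 4468 Hz.

(a) f₀ = 59.66 Hz  (b) Q = 0.01335  (c) BW = 4468 Hz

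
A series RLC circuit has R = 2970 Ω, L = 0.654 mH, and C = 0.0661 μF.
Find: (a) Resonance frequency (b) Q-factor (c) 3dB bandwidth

Step 1 — Resonance: ω₀ = 1/√(LC) = 1/√(0.000654·6.61e-08) = 1.521e+05 rad/s.
Step 2 — f₀ = ω₀/(2π) = 2.421e+04 Hz.
Step 3 — Series Q: Q = ω₀L/R = 1.521e+05·0.000654/2970 = 0.03349.
Step 4 — Bandwidth: Δω = ω₀/Q = 4.541e+06 rad/s; BW = Δω/(2π) = 7.228e+05 Hz.

(a) f₀ = 2.421e+04 Hz  (b) Q = 0.03349  (c) BW = 7.228e+05 Hz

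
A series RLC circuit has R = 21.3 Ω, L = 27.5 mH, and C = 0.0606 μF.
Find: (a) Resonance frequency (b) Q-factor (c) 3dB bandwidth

Step 1 — Resonance: ω₀ = 1/√(LC) = 1/√(0.0275·6.06e-08) = 2.45e+04 rad/s.
Step 2 — f₀ = ω₀/(2π) = 3899 Hz.
Step 3 — Series Q: Q = ω₀L/R = 2.45e+04·0.0275/21.3 = 31.63.
Step 4 — Bandwidth: Δω = ω₀/Q = 774.5 rad/s; BW = Δω/(2π) = 123.3 Hz.

(a) f₀ = 3899 Hz  (b) Q = 31.63  (c) BW = 123.3 Hz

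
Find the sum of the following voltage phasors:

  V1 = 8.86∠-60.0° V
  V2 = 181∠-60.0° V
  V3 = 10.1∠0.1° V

Step 1 — Convert each phasor to rectangular form:
  V1 = 8.86·(cos(-60.0°) + j·sin(-60.0°)) = 4.43 - j7.673 V
  V2 = 181·(cos(-60.0°) + j·sin(-60.0°)) = 90.5 - j156.8 V
  V3 = 10.1·(cos(0.1°) + j·sin(0.1°)) = 10.1 + j0.01763 V
Step 2 — Sum components: V_total = 105 - j164.4 V.
Step 3 — Convert to polar: |V_total| = 195.1 V, ∠V_total = -57.4°.

V_total = 195.1∠-57.4° V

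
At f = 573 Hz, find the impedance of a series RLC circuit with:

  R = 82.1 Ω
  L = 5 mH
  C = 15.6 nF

Step 1 — Angular frequency: ω = 2π·f = 2π·573 = 3600 rad/s.
Step 2 — Component impedances:
  R: Z = R = 82.1 Ω
  L: Z = jωL = j·3600·0.005 = 0 + j18 Ω
  C: Z = 1/(jωC) = -j/(ω·C) = 0 - j1.78e+04 Ω
Step 3 — Series combination: Z_total = R + L + C = 82.1 - j1.779e+04 Ω = 1.779e+04∠-89.7° Ω.

Z = 82.1 - j1.779e+04 Ω = 1.779e+04∠-89.7° Ω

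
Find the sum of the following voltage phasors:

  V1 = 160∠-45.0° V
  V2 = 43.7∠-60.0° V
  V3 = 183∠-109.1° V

Step 1 — Convert each phasor to rectangular form:
  V1 = 160·(cos(-45.0°) + j·sin(-45.0°)) = 113.1 - j113.1 V
  V2 = 43.7·(cos(-60.0°) + j·sin(-60.0°)) = 21.85 - j37.85 V
  V3 = 183·(cos(-109.1°) + j·sin(-109.1°)) = -59.88 - j172.9 V
Step 2 — Sum components: V_total = 75.11 - j323.9 V.
Step 3 — Convert to polar: |V_total| = 332.5 V, ∠V_total = -76.9°.

V_total = 332.5∠-76.9° V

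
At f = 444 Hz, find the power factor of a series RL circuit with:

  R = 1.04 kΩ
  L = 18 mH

Step 1 — Angular frequency: ω = 2π·f = 2π·444 = 2790 rad/s.
Step 2 — Component impedances:
  R: Z = R = 1040 Ω
  L: Z = jωL = j·2790·0.018 = 0 + j50.22 Ω
Step 3 — Series combination: Z_total = R + L = 1040 + j50.22 Ω = 1041∠2.8° Ω.
Step 4 — Power factor: PF = cos(φ) = Re(Z)/|Z| = 1040/1041.2 = 0.9988.
Step 5 — Type: Im(Z) = 50.22 ⇒ lagging (phase φ = 2.8°).

PF = 0.9988 (lagging, φ = 2.8°)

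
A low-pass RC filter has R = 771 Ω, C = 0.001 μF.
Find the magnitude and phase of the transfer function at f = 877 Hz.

Step 1 — Angular frequency: ω = 2π·877 = 5510 rad/s.
Step 2 — Transfer function: H(jω) = 1/(1 + jωRC).
Step 3 — Denominator: 1 + jωRC = 1 + j·5510·771·1e-09 = 1 + j0.004248.
Step 4 — H = 1 - j0.004248.
Step 5 — Magnitude: |H| = 1 (-0.0 dB); phase: φ = -0.2°.

|H| = 1 (-0.0 dB), φ = -0.2°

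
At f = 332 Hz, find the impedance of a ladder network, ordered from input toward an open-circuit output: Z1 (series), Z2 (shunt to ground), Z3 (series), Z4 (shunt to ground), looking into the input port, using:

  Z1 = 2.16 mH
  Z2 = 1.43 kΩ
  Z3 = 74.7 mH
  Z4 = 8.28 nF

Step 1 — Angular frequency: ω = 2π·f = 2π·332 = 2086 rad/s.
Step 2 — Component impedances:
  Z1: Z = jωL = j·2086·0.00216 = 0 + j4.506 Ω
  Z2: Z = R = 1430 Ω
  Z3: Z = jωL = j·2086·0.0747 = 0 + j155.8 Ω
  Z4: Z = 1/(jωC) = -j/(ω·C) = 0 - j5.79e+04 Ω
Step 3 — Ladder network (open output): work backward from the far end, alternating series and parallel combinations. Z_in = 1429 - j30.89 Ω = 1429∠-1.2° Ω.

Z = 1429 - j30.89 Ω = 1429∠-1.2° Ω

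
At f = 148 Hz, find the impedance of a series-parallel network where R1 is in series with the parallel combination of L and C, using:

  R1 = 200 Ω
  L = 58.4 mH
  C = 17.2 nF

Step 1 — Angular frequency: ω = 2π·f = 2π·148 = 929.9 rad/s.
Step 2 — Component impedances:
  R1: Z = R = 200 Ω
  L: Z = jωL = j·929.9·0.0584 = 0 + j54.31 Ω
  C: Z = 1/(jωC) = -j/(ω·C) = 0 - j6.252e+04 Ω
Step 3 — Parallel branch: L || C = 1/(1/L + 1/C) = 0 + j54.35 Ω.
Step 4 — Series with R1: Z_total = R1 + (L || C) = 200 + j54.35 Ω = 207.3∠15.2° Ω.

Z = 200 + j54.35 Ω = 207.3∠15.2° Ω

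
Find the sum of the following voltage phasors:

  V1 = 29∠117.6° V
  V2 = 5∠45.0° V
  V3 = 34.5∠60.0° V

Step 1 — Convert each phasor to rectangular form:
  V1 = 29·(cos(117.6°) + j·sin(117.6°)) = -13.44 + j25.7 V
  V2 = 5·(cos(45.0°) + j·sin(45.0°)) = 3.536 + j3.536 V
  V3 = 34.5·(cos(60.0°) + j·sin(60.0°)) = 17.25 + j29.88 V
Step 2 — Sum components: V_total = 7.35 + j59.11 V.
Step 3 — Convert to polar: |V_total| = 59.57 V, ∠V_total = 82.9°.

V_total = 59.57∠82.9° V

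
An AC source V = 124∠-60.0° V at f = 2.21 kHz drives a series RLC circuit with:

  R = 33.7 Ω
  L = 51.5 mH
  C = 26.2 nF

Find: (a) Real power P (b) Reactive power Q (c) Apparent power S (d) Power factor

Step 1 — Angular frequency: ω = 2π·f = 2π·2210 = 1.389e+04 rad/s.
Step 2 — Component impedances:
  R: Z = R = 33.7 Ω
  L: Z = jωL = j·1.389e+04·0.0515 = 0 + j715.1 Ω
  C: Z = 1/(jωC) = -j/(ω·C) = 0 - j2749 Ω
Step 3 — Series combination: Z_total = R + L + C = 33.7 - j2034 Ω = 2034∠-89.1° Ω.
Step 4 — Source phasor: V = 124∠-60.0° V = 62 - j107.4 V.
Step 5 — Current: I = V / Z = 0.0533 + j0.0296 A = 0.06097∠29.1° A.
Step 6 — Complex power: S = V·I* = 0.1253 - j7.559 VA.
Step 7 — Real power: P = Re(S) = 0.1253 W.
Step 8 — Reactive power: Q = Im(S) = -7.559 VAR.
Step 9 — Apparent power: |S| = 7.56 VA.
Step 10 — Power factor: PF = P/|S| = 0.01657 (leading).

(a) P = 0.1253 W  (b) Q = -7.559 VAR  (c) S = 7.56 VA  (d) PF = 0.01657 (leading)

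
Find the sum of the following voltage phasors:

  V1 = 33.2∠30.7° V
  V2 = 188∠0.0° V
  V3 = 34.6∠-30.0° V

Step 1 — Convert each phasor to rectangular form:
  V1 = 33.2·(cos(30.7°) + j·sin(30.7°)) = 28.55 + j16.95 V
  V2 = 188·(cos(0.0°) + j·sin(0.0°)) = 188 V
  V3 = 34.6·(cos(-30.0°) + j·sin(-30.0°)) = 29.96 - j17.3 V
Step 2 — Sum components: V_total = 246.5 - j0.35 V.
Step 3 — Convert to polar: |V_total| = 246.5 V, ∠V_total = -0.1°.

V_total = 246.5∠-0.1° V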